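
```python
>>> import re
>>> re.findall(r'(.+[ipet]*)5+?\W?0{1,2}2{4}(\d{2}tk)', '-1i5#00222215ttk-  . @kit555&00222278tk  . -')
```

[('-1i5#00222215ttk-  . @kit55', '78tk')]

The pattern matches one or more of any character, then zero or more of one of [ipet] (captured); then one or more of a literal '5' (lazy); then optionally a non-word character, then 1 to 2 of a literal '0', then exactly 4 of a literal '2'; then exactly 2 of a digit, then the literal 'tk' (captured).
Walking the string: at [0:39] match '-1i5#00222215ttk-  . @kit555&00222278tk', groups = ('-1i5#00222215ttk-  . @kit55', '78tk').
Multiple groups make `findall` return tuples — one 2-tuple for the one match.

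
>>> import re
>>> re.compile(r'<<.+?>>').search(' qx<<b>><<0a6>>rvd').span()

(3, 8)

`search` walks the string left to right and returns the first match it finds.
The match spans [3:8] → '<<b>>'.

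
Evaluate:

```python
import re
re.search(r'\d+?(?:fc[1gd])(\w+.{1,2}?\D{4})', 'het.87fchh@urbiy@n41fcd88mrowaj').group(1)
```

The match spans [18:31] → '41fcd88mrowaj'.
Captured: group 1 = '88mrowaj'.

'88mrowaj'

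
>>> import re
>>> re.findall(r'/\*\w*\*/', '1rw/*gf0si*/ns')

['/*gf0si*/']

Walking the string: at [3:12] → '/*gf0si*/'.
`findall` yields the raw match text (1 of them) because the pattern has no groups.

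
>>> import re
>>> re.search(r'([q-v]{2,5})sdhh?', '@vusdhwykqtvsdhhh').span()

Pattern: 2 to 5 of a character in [q-v] (captured); then the literal 'sdh', then optionally the literal 'h'.
`re.search` scans for the first position where the pattern succeeds.
The match spans [1:6] → 'vusdh'.
Captured: group 1 = 'vu'.

(1, 6)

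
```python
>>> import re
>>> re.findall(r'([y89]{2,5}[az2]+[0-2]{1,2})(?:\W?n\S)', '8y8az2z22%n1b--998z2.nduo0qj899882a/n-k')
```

['8y8az2z22', '998z2']

This matches 2 to 5 of one of [y89], then one or more of one of [az2], then 1 to 2 of a character in [0-2] (captured); then optionally a non-word character, then a literal 'n', then a non-whitespace character (non-capturing group).
Because there's exactly one group, `findall` drops the full match and keeps group 1 from each hit.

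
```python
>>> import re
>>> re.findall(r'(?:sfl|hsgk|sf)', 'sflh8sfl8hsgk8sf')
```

Alternation isn't longest-match — the leftmost alternative that fits at this position is chosen.
Matches: at [0:3] → 'sfl'; at [5:8] → 'sfl'; at [9:13] → 'hsgk'; at [14:16] → 'sf'.
With no groups in the pattern, `findall` gives back each whole match — 4 here.

['sfl', 'sfl', 'hsgk', 'sf']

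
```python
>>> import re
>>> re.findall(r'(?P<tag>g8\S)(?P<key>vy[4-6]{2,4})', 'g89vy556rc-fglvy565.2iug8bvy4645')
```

Pattern: the literal 'g8', then a non-whitespace character (captured as 'tag'); then the literal 'vy', then 2 to 4 of a character in [4-6] (captured as 'key').
Walking the string: at [0:8] match 'g89vy556', groups = ('g89', 'vy556'); at [23:32] match 'g8bvy4645', groups = ('g8b', 'vy4645').
`findall` packs the 2 group values into a tuple for every match.

[('g89', 'vy556'), ('g8b', 'vy4645')]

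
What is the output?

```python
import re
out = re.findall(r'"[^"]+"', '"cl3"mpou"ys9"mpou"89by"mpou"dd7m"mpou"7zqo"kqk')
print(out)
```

['"cl3"', '"ys9"', '"89by"', '"dd7m"', '"7zqo"']

`findall` yields the raw match text (5 of them) because the pattern has no groups.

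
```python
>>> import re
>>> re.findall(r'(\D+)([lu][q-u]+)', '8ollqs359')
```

[('ol', 'lqs')]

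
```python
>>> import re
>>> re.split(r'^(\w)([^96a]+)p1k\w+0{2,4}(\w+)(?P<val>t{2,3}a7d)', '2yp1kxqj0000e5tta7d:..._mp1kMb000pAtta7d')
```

['', '2', 'y', 'e5', 'tta7d', ':..._mp1kMb000pAtta7d']

The pattern matches anchored at the start of the string; then a word character (captured); then one or more of any character except [96a] (captured); then the literal 'p1k', then one or more of a word character, then 2 to 4 of a literal '0'; then one or more of a word character (captured); then 2 to 3 of the literal 't', then the literal 'a7d' (captured as 'val').
Matches to split on: at [0:19] → '2yp1kxqj0000e5tta7d'.
`re.split` interleaves the captured-group text with the surrounding fragments.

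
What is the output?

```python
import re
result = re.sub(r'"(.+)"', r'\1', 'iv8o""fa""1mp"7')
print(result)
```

Matches: at [4:14] → '""fa""1mp"'.
`\1` in the replacement pulls in group 1's text for each match.

iv8o"fa""1mp7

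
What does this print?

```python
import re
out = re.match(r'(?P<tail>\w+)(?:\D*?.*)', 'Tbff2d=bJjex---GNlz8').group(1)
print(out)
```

The match spans [0:20] → 'Tbff2d=bJjex---GNlz8'.
Captured: group 1 = 'Tbff2d'.

Tbff2d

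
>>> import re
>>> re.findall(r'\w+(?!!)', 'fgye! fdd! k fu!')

['fgy', 'fd', 'k', 'f']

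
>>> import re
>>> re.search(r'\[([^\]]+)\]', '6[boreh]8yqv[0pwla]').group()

'[boreh]'

The match spans [1:8] → '[boreh]'.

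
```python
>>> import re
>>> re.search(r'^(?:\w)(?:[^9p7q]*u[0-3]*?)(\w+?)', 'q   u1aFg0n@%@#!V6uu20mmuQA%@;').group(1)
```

'Q'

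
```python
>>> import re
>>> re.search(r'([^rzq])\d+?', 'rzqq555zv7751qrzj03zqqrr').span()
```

(4, 6)

The match spans [4:6] → '55'.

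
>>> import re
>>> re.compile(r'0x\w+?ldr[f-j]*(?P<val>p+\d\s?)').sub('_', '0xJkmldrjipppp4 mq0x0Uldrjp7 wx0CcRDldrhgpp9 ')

The pattern matches the literal '0x', then one or more of a word character (lazy); then the literal 'ldr', then zero or more of a character in [f-j]; then one or more of the literal 'p', then a digit, then optionally whitespace (captured as 'val').
Matches: at [0:16] → '0xJkmldrjipppp4 '; at [18:29] → '0x0Uldrjp7 '.
Each match is replaced by '_'.

'_mq_wx0CcRDldrhgpp9 '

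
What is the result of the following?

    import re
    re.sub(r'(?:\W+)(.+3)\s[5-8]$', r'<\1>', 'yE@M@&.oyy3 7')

'yE<M@&.oyy3>'

`\1` in the replacement pulls in group 1's text for each match.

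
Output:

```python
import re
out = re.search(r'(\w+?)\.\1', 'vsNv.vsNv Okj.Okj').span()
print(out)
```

`\1` has to match the exact text group 1 already captured.
The match spans [0:9] → 'vsNv.vsNv'.

(0, 9)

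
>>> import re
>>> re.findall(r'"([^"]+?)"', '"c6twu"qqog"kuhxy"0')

['c6twu', 'kuhxy']

Matches: at [0:7] match '"c6twu"', group 1 = 'c6twu'; at [11:18] match '"kuhxy"', group 1 = 'kuhxy'.
One capturing group, so `findall` returns just the captured substring from each match — 2 in all.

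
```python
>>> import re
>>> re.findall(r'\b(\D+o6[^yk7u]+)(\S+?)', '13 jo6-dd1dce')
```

Pattern: a word boundary (`\b`, zero-width); then one or more of a non-digit, then the literal 'o6', then one or more of any character except [yk7u] (captured); then one or more of a non-whitespace character (lazy) (captured).
Matches: at [2:13] match ' jo6-dd1dce', groups = (' jo6-dd1dc', 'e').
2 groups means the one result is a tuple of 2 captured strings — 1 here.

[(' jo6-dd1dc', 'e')]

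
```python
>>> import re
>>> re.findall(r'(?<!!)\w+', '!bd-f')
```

A negative assertion filters positions out without eating any characters.
Walking the string: at [2:3] → 'd'; at [4:5] → 'f'.
With no groups in the pattern, `findall` gives back each whole match — 2 here.

['d', 'f']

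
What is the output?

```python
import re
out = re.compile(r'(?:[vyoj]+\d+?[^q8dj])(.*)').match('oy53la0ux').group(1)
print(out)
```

la0ux

This matches one or more of one of [vyoj], then one or more of a digit (lazy), then any character except [q8dj] (non-capturing group); then zero or more of any character (captured).
A non-greedy quantifier consumes as few characters as it can — just enough that the remainder of the pattern still matches from where it stops; whatever follows it matches normally.
`re.match` only tries the pattern at the start of the string.
The match spans [0:9] → 'oy53la0ux'.
Captured: group 1 = 'la0ux'.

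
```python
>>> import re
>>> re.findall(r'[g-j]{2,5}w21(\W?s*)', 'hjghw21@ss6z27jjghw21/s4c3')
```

['@ss', '/s']

Pattern: 2 to 5 of a character in [g-j], then the literal 'w21'; then optionally a non-word character, then zero or more of the literal 's' (captured).
Matches: at [0:10] match 'hjghw21@ss', group 1 = '@ss'; at [14:23] match 'jjghw21/s', group 1 = '/s'.
With a single group, `findall` returns only what that group captured — 2 items.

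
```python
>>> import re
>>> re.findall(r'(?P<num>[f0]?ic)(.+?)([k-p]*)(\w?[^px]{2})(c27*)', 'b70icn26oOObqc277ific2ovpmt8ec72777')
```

[('0ic', 'n26oO', '', 'Obq', 'c277')]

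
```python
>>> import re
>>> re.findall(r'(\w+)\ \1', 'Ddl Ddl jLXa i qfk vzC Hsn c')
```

`\1` is not a pattern — it's the concrete string captured by group 1, re-applied verbatim.
`findall` collects group 1 from the one match (1 total).

['Ddl']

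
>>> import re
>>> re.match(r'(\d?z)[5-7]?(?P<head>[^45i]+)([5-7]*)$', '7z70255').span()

This matches optionally a digit, then the literal 'z' (captured); then optionally a character in [5-7]; then one or more of any character except [45i] (captured as 'head'); then zero or more of a character in [5-7] (captured); then anchored at the end.
`re.match` only tries the pattern at the start of the string.
The match spans [0:7] → '7z70255'.
Captured: group 1 = '7z', group 2 = '02', group 3 = '55'.

(0, 7)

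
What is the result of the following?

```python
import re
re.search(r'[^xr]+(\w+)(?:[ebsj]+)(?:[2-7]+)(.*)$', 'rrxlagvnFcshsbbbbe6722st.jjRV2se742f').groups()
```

('s', 'f')

Pattern: one or more of any character except [xr]; then one or more of a word character (captured); then one or more of one of [ebsj] (non-capturing group); then one or more of a character in [2-7] (non-capturing group); then zero or more of any character (captured); then anchored at the end.
`re.search` scans for the first position where the pattern succeeds.
The match spans [3:36] → 'lagvnFcshsbbbbe6722st.jjRV2se742f'.
Captured: group 1 = 's', group 2 = 'f'.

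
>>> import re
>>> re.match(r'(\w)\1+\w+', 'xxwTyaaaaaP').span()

`re.match` only tries the pattern at the start of the string.
The match spans [0:11] → 'xxwTyaaaaaP'.

(0, 11)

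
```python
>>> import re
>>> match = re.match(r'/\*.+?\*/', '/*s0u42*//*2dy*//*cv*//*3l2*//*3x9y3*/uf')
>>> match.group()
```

'/*s0u42*/'

With `match`, the pattern is implicitly anchored at the beginning.
The match spans [0:9] → '/*s0u42*/'.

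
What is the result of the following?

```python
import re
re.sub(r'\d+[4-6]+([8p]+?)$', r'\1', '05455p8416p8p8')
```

This matches one or more of a digit; then one or more of a character in [4-6]; then one or more of one of [8p] (lazy) (captured); then anchored at the end.
Each match is replaced using the text its own group 1 captured.

'05455pp8p8'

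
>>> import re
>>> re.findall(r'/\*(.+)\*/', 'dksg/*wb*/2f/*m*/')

Walking the string: at [4:17] match '/*wb*/2f/*m*/', group 1 = 'wb*/2f/*m'.
With a single group, `findall` returns only what that group captured — 1 item.

['wb*/2f/*m']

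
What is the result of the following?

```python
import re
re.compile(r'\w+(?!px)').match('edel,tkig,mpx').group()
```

`re.match` only tries the pattern at the start of the string.
The match spans [0:4] → 'edel'.

'edel'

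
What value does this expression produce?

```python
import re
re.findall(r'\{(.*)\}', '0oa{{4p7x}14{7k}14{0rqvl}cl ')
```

['{4p7x}14{7k}14{0rqvl']

Walking the string: at [3:25] match '{{4p7x}14{7k}14{0rqvl}', group 1 = '{4p7x}14{7k}14{0rqvl'.
One capturing group, so `findall` returns just the captured substring from the one match — 1 in all.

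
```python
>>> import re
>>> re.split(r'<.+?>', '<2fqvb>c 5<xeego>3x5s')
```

['', 'c 5', '3x5s']

A non-greedy quantifier consumes as few characters as it can — just enough that the remainder of the pattern still matches from where it stops; whatever follows it matches normally.
Splitting on the pattern gives 3 pieces.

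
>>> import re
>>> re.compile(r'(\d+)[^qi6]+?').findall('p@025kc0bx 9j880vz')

This matches one or more of a digit (captured); then one or more of any character except [qi6] (lazy).
Matches: at [2:6] match '025k', group 1 = '025'; at [7:9] match '0b', group 1 = '0'; at [11:13] match '9j', group 1 = '9'; at [13:17] match '880v', group 1 = '880'.
Because there's exactly one group, `findall` drops the full match and keeps group 1 from each hit.

['025', '0', '9', '880']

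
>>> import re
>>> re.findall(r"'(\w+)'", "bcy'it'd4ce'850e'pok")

['it', '850e']

Matches: at [3:7] match "'it'", group 1 = 'it'; at [11:17] match "'850e'", group 1 = '850e'.
`findall` collects group 1 from each match (2 total).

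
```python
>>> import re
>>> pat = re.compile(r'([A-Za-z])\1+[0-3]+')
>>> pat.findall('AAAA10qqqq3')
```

`\1` is not a pattern — it's the concrete string captured by group 1, re-applied verbatim.
Scanning left to right: at [0:6] match 'AAAA10', group 1 = 'A'; at [6:11] match 'qqqq3', group 1 = 'q'.
`findall` collects group 1 from each match (2 total).

['A', 'q']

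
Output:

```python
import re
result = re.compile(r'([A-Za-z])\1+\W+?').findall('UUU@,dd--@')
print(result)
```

['U', 'd']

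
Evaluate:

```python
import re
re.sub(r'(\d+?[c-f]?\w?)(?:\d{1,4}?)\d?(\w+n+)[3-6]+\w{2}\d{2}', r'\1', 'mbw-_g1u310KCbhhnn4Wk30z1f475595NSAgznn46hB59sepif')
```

'mbw-_g1usepif'

Each match is replaced using the text its own group 1 captured.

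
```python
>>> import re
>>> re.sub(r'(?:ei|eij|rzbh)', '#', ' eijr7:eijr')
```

Branches in `(...|...)` are attempted left-to-right; the first branch that allows the whole pattern to succeed is taken.
Every occurrence is swapped for '#'.

' #jr7:#jr'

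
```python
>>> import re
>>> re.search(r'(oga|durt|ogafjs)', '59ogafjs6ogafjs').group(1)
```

'oga'

Alternation tries branches left to right and keeps the first one that lets the overall match succeed at that position.
`search` walks the string left to right and returns the first match it finds.
The match spans [2:5] → 'oga'.
Captured: group 1 = 'oga'.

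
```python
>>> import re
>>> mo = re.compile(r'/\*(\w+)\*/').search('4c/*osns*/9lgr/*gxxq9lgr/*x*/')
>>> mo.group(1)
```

'osns'

`re.search` tries every starting position until one works.
The match spans [2:10] → '/*osns*/'.
Captured: group 1 = 'osns'.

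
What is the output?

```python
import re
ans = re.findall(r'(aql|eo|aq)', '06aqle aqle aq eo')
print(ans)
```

Alternation isn't longest-match — the leftmost alternative that fits at this position is chosen.
Matches: at [2:5] match 'aql', group 1 = 'aql'; at [7:10] match 'aql', group 1 = 'aql'; at [12:14] match 'aq', group 1 = 'aq'; at [15:17] match 'eo', group 1 = 'eo'.
`findall` collects group 1 from each match (4 total).

['aql', 'aql', 'aq', 'eo']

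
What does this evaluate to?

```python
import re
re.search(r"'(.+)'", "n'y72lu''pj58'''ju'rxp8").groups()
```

The match spans [1:19] → "'y72lu''pj58'''ju'".
Captured: group 1 = "y72lu''pj58'''ju".

("y72lu''pj58'''ju",)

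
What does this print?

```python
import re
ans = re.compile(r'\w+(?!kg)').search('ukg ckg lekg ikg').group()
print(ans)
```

ukg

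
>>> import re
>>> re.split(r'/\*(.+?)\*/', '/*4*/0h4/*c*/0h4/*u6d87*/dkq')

['', '4', '0h4', 'c', '0h4', 'u6d87', 'dkq']

Matches to split on: at [0:5] → '/*4*/'; at [8:13] → '/*c*/'; at [16:25] → '/*u6d87*/'.
`re.split` interleaves the captured-group text with the surrounding fragments.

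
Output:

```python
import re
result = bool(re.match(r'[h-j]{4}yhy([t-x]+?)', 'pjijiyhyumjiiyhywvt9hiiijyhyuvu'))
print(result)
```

False

This matches exactly 4 of a character in [h-j], then the literal 'yhy'; then one or more of a character in [t-x] (lazy) (captured).
`re.match` only tries the pattern at the start of the string.
Here the string doesn't start with a match, so the call returns None, and `bool(None)` is False.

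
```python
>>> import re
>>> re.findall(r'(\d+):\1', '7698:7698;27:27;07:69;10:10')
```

['7698', '27', '10']

A backreference is literal: `\1` must see the identical characters the first group matched.
Matches: at [0:9] match '7698:7698', group 1 = '7698'; at [10:15] match '27:27', group 1 = '27'; at [22:27] match '10:10', group 1 = '10'.
`findall` collects group 1 from each match (3 total).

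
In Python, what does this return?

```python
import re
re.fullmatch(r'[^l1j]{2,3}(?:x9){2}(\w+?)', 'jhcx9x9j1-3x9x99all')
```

This matches 2 to 3 of any character except [l1j], then the literal 'x9' repeated 2 times; then one or more of a word character (lazy) (captured).
`fullmatch` succeeds only if the pattern covers the string from start to end.
Here the pattern can't cover the whole string, so the call returns None.

None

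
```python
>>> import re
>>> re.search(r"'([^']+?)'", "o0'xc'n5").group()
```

The match spans [2:6] → "'xc'".

"'xc'"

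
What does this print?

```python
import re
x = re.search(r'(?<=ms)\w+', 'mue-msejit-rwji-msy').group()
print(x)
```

ejit

Because the assertion is zero-width, the text it checks is not consumed and won't appear in the result.
Unlike `match`, `search` isn't anchored — it looks for the pattern anywhere in the string.
The match spans [6:10] → 'ejit'.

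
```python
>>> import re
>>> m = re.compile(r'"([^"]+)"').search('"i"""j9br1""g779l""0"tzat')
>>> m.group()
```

Unlike `match`, `search` isn't anchored — it looks for the pattern anywhere in the string.
The match spans [0:3] → '"i"'.
Captured: group 1 = 'i'.

'"i"'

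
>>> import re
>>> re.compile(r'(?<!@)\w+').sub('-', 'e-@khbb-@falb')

'--@k--@f-'

The negative lookahead/lookbehind blocks any match where the forbidden context is present.
Matches: at [0:1] → 'e'; at [4:7] → 'hbb'; at [10:13] → 'alb'.
Each match is replaced by '-'.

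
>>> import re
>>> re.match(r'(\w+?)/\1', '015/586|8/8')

`\1` is not a pattern — it's the concrete string captured by group 1, re-applied verbatim.
`match` is anchored at position 0; if the pattern doesn't fit there, it returns None.
Here the string doesn't start with a match, so the call returns None.

None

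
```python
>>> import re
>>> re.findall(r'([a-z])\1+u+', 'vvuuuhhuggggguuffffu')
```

['v', 'h', 'g', 'f']

A backreference is literal: `\1` must see the identical characters the first group matched.
With a single group, `findall` returns only what that group captured — 4 items.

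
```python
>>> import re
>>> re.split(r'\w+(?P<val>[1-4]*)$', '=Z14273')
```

With a capturing group present, the delimiter's captured portion is kept in the result list.

['=', '', '']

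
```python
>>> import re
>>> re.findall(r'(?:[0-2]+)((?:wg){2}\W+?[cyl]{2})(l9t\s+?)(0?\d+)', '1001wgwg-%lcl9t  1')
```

[('wgwg-%lc', 'l9t  ', '1')]

The pattern matches one or more of a character in [0-2] (non-capturing group); then the literal 'wg' repeated 2 times, then one or more of a non-word character (lazy), then exactly 2 of one of [cyl] (captured); then the literal 'l9t', then one or more of whitespace (lazy) (captured); then optionally the literal '0', then one or more of a digit (captured).
Matches: at [0:18] match '1001wgwg-%lcl9t  1', groups = ('wgwg-%lc', 'l9t  ', '1').
Multiple groups make `findall` return tuples — one 3-tuple for the one match.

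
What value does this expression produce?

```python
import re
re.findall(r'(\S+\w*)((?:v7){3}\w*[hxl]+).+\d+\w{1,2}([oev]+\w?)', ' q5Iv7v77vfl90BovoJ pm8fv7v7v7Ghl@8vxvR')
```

This matches one or more of a non-whitespace character, then zero or more of a word character (captured); then the literal 'v7' repeated 3 times, then zero or more of a word character, then one or more of one of [hxl] (captured); then one or more of any character, then one or more of a digit, then 1 to 2 of a word character; then one or more of one of [oev], then optionally a word character (captured).
Scanning left to right: at [20:39] match 'pm8fv7v7v7Ghl@8vxvR', groups = ('pm8f', 'v7v7v7Ghl', 'vR').
Multiple groups make `findall` return tuples — one 3-tuple for the one match.

[('pm8f', 'v7v7v7Ghl', 'vR')]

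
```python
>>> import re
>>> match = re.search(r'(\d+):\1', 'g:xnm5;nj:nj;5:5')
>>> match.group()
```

'5:5'

After group 1 captures some text, `\1` only succeeds where that same text appears again.
The match spans [13:16] → '5:5'.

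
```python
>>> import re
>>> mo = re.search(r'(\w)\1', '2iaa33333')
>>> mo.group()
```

A backreference is literal: `\1` must see the identical characters the first group matched.
The match spans [2:4] → 'aa'.

'aa'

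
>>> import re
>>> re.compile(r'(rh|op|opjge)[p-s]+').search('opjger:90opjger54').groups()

('opjge',)

`search` walks the string left to right and returns the first match it finds.
The match spans [0:6] → 'opjger'.
Captured: group 1 = 'opjge'.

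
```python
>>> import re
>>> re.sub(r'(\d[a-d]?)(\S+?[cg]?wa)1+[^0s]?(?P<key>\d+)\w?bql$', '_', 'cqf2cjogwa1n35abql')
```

'cqf_'

The pattern matches a digit, then optionally a character in [a-d] (captured); then one or more of a non-whitespace character (lazy), then optionally one of [cg], then the literal 'wa' (captured); then one or more of the literal '1', then optionally any character except [0s]; then one or more of a digit (captured as 'key'); then optionally a word character, then the literal 'bql'; then anchored at the end.
Matches: at [3:18] → '2cjogwa1n35abql'.
Every occurrence is swapped for '_'.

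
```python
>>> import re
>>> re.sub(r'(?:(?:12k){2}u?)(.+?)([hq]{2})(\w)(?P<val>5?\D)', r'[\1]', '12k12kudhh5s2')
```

'[d]2'

The pattern matches the literal '12k' repeated 2 times, then optionally the literal 'u' (non-capturing group); then one or more of any character (lazy) (captured); then exactly 2 of one of [hq] (captured); then a word character (captured); then optionally the literal '5', then a non-digit (captured as 'val').
Matches: at [0:12] → '12k12kudhh5s'.
Each match is replaced using the text its own group 1 captured.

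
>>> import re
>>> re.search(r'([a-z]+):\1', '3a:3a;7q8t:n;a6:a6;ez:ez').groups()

The match spans [19:24] → 'ez:ez'.
Captured: group 1 = 'ez'.

('ez',)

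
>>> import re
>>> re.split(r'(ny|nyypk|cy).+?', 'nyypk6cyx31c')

The regex engine tests alternatives in the order written; an earlier branch that matches wins even if a later one would match more.
Matches to split on: at [0:3] → 'nyy'; at [6:9] → 'cyx'.
With a capturing group present, the delimiter's captured portion is kept in the result list.

['', 'ny', 'pk6', 'cy', '31c']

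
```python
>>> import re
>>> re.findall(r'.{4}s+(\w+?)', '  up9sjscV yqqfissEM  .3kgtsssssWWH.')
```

Pattern: exactly 4 of any character, then one or more of a literal 's'; then one or more of a word character (lazy) (captured).
The `?` after the quantifier makes it lazy — it takes as little as possible before letting the rest of the pattern try.
Scanning left to right: at [1:7] match ' up9sj', group 1 = 'j'; at [12:19] match 'qqfissE', group 1 = 'E'; at [23:33] match '3kgtsssssW', group 1 = 'W'.
`findall` collects group 1 from each match (3 total).

['j', 'E', 'W']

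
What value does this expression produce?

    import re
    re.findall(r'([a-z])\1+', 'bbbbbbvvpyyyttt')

['b', 'v', 'y', 't']

`\1` is not a pattern — it's the concrete string captured by group 1, re-applied verbatim.
Walking the string: at [0:6] match 'bbbbbb', group 1 = 'b'; at [6:8] match 'vv', group 1 = 'v'; at [9:12] match 'yyy', group 1 = 'y'; at [12:15] match 'ttt', group 1 = 't'.
`findall` collects group 1 from each match (4 total).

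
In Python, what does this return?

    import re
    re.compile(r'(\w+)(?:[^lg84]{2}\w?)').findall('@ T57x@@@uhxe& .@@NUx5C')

One capturing group, so `findall` returns just the captured substring from each match — 3 in all.

['T57x', 'uhxe', 'NUx']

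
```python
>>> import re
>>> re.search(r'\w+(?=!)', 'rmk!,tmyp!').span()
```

The positive lookaround only admits positions where the adjacent text matches; those characters stay outside the span.
`search` walks the string left to right and returns the first match it finds.
The match spans [0:3] → 'rmk'.

(0, 3)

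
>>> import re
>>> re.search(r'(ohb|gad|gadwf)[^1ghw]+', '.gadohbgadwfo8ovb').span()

(1, 5)

The match spans [1:5] → 'gado'.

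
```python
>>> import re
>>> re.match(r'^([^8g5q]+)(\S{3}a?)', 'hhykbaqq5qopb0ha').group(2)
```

Pattern: anchored at the start of the string; then one or more of any character except [8g5q] (captured); then exactly 3 of a non-whitespace character, then optionally a literal 'a' (captured).
`re.match` only tries the pattern at the start of the string.
The match spans [0:9] → 'hhykbaqq5'.
Captured: group 1 = 'hhykba', group 2 = 'qq5'.

'qq5'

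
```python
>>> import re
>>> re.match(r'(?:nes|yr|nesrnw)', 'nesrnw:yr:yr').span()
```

(0, 3)

With `match`, the pattern is implicitly anchored at the beginning.
The match spans [0:3] → 'nes'.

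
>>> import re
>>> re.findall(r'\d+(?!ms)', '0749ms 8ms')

['074']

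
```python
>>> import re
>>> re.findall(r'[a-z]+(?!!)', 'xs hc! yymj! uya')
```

The negative lookaround is zero-width — it rules out positions where the adjacent text would match, without consuming anything.
Scanning left to right: at [0:2] → 'xs'; at [3:4] → 'h'; at [7:10] → 'yym'; at [13:16] → 'uya'.
Since nothing is captured, `findall` lists the 4 matched substrings directly.

['xs', 'h', 'yym', 'uya']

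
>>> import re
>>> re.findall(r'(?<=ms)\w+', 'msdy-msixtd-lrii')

Because the assertion is zero-width, the text it checks is not consumed and won't appear in the result.
Scanning left to right: at [2:4] → 'dy'; at [7:11] → 'ixtd'.
With no groups in the pattern, `findall` gives back each whole match — 2 here.

['dy', 'ixtd']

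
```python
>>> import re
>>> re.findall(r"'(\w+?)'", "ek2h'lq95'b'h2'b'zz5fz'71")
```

['lq95', 'h2', 'zz5fz']

One capturing group, so `findall` returns just the captured substring from each match — 3 in all.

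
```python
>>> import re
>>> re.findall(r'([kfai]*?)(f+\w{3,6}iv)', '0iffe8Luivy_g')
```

With 2 capturing groups, `findall` returns a 2-tuple per match.

[('i', 'ffe8Luiv')]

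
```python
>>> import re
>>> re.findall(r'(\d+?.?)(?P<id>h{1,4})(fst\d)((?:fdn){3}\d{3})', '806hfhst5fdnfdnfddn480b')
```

[]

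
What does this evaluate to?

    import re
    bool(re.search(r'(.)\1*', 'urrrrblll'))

True

After group 1 captures some text, `\1` only succeeds where that same text appears again.
Unlike `match`, `search` isn't anchored — it looks for the pattern anywhere in the string.
The match spans [0:1] → 'u'.
Captured: group 1 = 'u'.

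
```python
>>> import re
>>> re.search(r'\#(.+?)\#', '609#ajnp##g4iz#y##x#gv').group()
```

A `+?`/`*?`/`{m,n}?` starts at its minimum and grows only as far as needed for what follows to match.
The match spans [3:9] → '#ajnp#'.

'#ajnp#'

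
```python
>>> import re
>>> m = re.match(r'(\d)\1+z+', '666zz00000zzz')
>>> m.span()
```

(0, 5)

`\1` has to match the exact text group 1 already captured.
With `match`, the pattern is implicitly anchored at the beginning.
The match spans [0:5] → '666zz'.
Captured: group 1 = '6'.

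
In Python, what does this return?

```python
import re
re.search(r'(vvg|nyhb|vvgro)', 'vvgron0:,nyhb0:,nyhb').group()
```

Alternation tries branches left to right and keeps the first one that lets the overall match succeed at that position.
`search` walks the string left to right and returns the first match it finds.
The match spans [0:3] → 'vvg'.
Captured: group 1 = 'vvg'.

'vvg'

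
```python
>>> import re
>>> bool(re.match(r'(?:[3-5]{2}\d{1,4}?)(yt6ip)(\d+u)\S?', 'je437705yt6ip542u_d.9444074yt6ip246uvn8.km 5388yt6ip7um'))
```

`re.match` only tries the pattern at the start of the string.
Here the string doesn't start with a match, so the call returns None, and `bool(None)` is False.

False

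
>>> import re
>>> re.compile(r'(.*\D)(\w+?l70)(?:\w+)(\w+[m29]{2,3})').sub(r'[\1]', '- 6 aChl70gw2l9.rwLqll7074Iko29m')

'[- 6 aChl70gw2l9.rwLq]'

Pattern: zero or more of any character, then a non-digit (captured); then one or more of a word character (lazy), then the literal 'l70' (captured); then one or more of a word character (non-capturing group); then one or more of a word character, then 2 to 3 of one of [m29] (captured).
Matches: at [0:32] → '- 6 aChl70gw2l9.rwLqll7074Iko29m'.
Each match is replaced using the text its own group 1 captured.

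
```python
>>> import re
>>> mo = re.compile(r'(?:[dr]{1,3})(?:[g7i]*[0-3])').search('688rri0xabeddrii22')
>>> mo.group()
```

'rri0'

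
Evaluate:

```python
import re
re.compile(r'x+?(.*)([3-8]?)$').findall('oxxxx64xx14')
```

[('xxx64xx14', '')]

The pattern matches one or more of a literal 'x' (lazy); then zero or more of any character (captured); then optionally a character in [3-8] (captured); then anchored at the end.
Lazy quantifiers expand one character at a time until the remainder of the pattern can match.
Scanning left to right: at [1:11] match 'xxxx64xx14', groups = ('xxx64xx14', '').
2 groups means the one result is a tuple of 2 captured strings — 1 here.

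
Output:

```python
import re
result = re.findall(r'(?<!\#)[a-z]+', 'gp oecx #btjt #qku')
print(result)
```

`(?!…)`/`(?<!…)` only lets a position through if the neighbouring text does NOT match; no characters are consumed.
Scanning left to right: at [0:2] → 'gp'; at [3:7] → 'oecx'; at [10:13] → 'tjt'; at [16:18] → 'ku'.
No capturing groups, so `findall` returns the 4 full match strings.

['gp', 'oecx', 'tjt', 'ku']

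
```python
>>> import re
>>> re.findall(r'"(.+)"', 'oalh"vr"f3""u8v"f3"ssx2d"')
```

Scanning left to right: at [4:25] match '"vr"f3""u8v"f3"ssx2d"', group 1 = 'vr"f3""u8v"f3"ssx2d'.
`findall` collects group 1 from the one match (1 total).

['vr"f3""u8v"f3"ssx2d']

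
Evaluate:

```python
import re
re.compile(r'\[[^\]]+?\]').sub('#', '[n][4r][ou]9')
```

'###9'

Each match is replaced by '#'.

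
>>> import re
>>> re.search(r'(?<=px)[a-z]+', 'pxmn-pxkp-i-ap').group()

'mn'

Lookahead/lookbehind check context without consuming it, so the matched span excludes the asserted characters.
`re.search` scans for the first position where the pattern succeeds.
The match spans [2:4] → 'mn'.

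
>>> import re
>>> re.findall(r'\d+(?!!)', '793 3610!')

['793', '361']

Because the assertion is negative and zero-width, positions next to the forbidden text are skipped.
With no groups in the pattern, `findall` gives back each whole match — 2 here.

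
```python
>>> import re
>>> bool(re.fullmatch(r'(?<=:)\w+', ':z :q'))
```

The `(?=…)`/`(?<=…)` assertion just peeks at neighbouring text; it doesn't advance the match position.
`fullmatch` succeeds only if the pattern covers the string from start to end.
Here the string isn't matched end-to-end, so the call returns None, and `bool(None)` is False.

False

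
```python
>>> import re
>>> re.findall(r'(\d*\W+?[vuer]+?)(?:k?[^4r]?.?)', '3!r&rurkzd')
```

['3!r']

Pattern: zero or more of a digit, then one or more of a non-word character (lazy), then one or more of one of [vuer] (lazy) (captured); then optionally the literal 'k', then optionally any character except [4r], then optionally any character (non-capturing group).
Scanning left to right: at [0:5] match '3!r&r', group 1 = '3!r'.
Because there's exactly one group, `findall` drops the full match and keeps group 1 from the one hit.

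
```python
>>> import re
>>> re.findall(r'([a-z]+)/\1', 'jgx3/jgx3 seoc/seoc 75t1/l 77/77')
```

`\1` has to match the exact text group 1 already captured.
One capturing group, so `findall` returns just the captured substring from the one match — 1 in all.

['seoc']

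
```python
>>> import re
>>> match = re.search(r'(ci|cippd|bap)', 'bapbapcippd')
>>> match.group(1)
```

`re.search` tries every starting position until one works.
The match spans [0:3] → 'bap'.
Captured: group 1 = 'bap'.

'bap'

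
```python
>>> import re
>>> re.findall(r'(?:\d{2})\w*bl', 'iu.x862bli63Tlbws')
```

['862bl']

Pattern: exactly 2 of a digit (non-capturing group); then zero or more of a word character, then the literal 'bl'.
Walking the string: at [4:9] → '862bl'.
`findall` yields the raw match text (1 of them) because the pattern has no groups.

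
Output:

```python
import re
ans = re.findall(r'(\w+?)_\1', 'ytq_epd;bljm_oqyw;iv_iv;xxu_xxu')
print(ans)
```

The backreference `\1` re-matches whatever the first group consumed, character for character.
Walking the string: at [18:23] match 'iv_iv', group 1 = 'iv'; at [24:31] match 'xxu_xxu', group 1 = 'xxu'.
`findall` collects group 1 from each match (2 total).

['iv', 'xxu']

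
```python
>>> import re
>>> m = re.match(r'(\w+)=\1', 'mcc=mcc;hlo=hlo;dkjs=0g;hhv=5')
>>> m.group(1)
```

The match spans [0:7] → 'mcc=mcc'.
Captured: group 1 = 'mcc'.

'mcc'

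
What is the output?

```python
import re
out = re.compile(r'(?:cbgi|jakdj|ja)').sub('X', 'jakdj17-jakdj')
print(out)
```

`|` is ordered: at each position the engine commits to the first alternative that works.
Matches: at [0:5] → 'jakdj'; at [8:13] → 'jakdj'.
Each match is replaced by 'X'.

X17-X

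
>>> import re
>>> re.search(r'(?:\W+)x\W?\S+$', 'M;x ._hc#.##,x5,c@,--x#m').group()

';x ._hc#.##,x5,c@,--x#m'

The pattern matches one or more of a non-word character (non-capturing group); then the literal 'x', then optionally a non-word character; then one or more of a non-whitespace character; then anchored at the end.
`re.search` scans for the first position where the pattern succeeds.
The match spans [1:24] → ';x ._hc#.##,x5,c@,--x#m'.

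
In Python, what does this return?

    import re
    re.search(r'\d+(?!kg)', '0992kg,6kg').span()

`(?!…)`/`(?<!…)` only lets a position through if the neighbouring text does NOT match; no characters are consumed.
`re.search` scans for the first position where the pattern succeeds.
The match spans [0:3] → '099'.

(0, 3)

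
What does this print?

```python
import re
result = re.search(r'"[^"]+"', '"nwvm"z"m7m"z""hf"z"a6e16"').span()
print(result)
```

The match spans [0:6] → '"nwvm"'.

(0, 6)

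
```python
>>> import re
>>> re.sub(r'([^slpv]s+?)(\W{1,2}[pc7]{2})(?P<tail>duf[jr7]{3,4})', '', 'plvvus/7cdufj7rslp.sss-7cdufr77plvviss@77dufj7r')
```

'plvvslpplvv'

Pattern: any character except [slpv], then one or more of the literal 's' (lazy) (captured); then 1 to 2 of a non-word character, then exactly 2 of one of [pc7] (captured); then the literal 'duf', then 3 to 4 of one of [jr7] (captured as 'tail').
Matches: at [4:15] → 'us/7cdufj7r'; at [18:31] → '.sss-7cdufr77'; at [35:47] → 'iss@77dufj7r'.
Every occurrence is swapped for ''.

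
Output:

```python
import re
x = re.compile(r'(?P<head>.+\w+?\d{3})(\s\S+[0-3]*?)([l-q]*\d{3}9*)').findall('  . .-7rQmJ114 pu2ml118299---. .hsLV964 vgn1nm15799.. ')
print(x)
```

[('  . .-7rQmJ114 pu2ml118299---. .hsLV964', ' vgn1nm15', '799')]

`findall` packs the 3 group values into a tuple for every match.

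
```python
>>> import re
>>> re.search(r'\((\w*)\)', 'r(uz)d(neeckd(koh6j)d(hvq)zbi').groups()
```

`search` walks the string left to right and returns the first match it finds.
The match spans [1:5] → '(uz)'.
Captured: group 1 = 'uz'.

('uz',)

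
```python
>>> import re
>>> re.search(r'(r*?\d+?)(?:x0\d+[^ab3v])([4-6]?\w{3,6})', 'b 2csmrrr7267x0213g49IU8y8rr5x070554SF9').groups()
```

('rrr7267', '49IU8y8')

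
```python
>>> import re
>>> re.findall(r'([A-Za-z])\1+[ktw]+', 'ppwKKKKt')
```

After group 1 captures some text, `\1` only succeeds where that same text appears again.
`findall` collects group 1 from each match (2 total).

['p', 'K']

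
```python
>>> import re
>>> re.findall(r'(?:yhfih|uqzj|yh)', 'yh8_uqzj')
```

['yh', 'uqzj']

Scanning left to right: at [0:2] → 'yh'; at [4:8] → 'uqzj'.
With no groups in the pattern, `findall` gives back each whole match — 2 here.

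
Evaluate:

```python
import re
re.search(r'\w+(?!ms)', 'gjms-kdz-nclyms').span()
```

(0, 4)

Because the assertion is negative and zero-width, positions next to the forbidden text are skipped.
The match spans [0:4] → 'gjms'.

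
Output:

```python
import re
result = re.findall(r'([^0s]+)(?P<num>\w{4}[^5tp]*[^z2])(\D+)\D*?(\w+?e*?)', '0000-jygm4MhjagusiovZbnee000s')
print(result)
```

[('-jygm4Mhjagu', 'siovZbne', 'e', '0')]

The pattern matches one or more of any character except [0s] (captured); then exactly 4 of a word character, then zero or more of any character except [5tp], then any character except [z2] (captured as 'num'); then one or more of a non-digit (captured); then zero or more of a non-digit (lazy); then one or more of a word character (lazy), then zero or more of a literal 'e' (lazy) (captured).
`findall` packs the 4 group values into a tuple for every match.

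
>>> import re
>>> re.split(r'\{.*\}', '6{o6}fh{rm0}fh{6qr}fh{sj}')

['6', '']

`split` removes every match and returns the 2 fragments in between.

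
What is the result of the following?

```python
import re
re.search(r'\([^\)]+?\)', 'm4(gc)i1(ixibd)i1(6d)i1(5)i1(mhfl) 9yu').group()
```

'(gc)'

Unlike `match`, `search` isn't anchored — it looks for the pattern anywhere in the string.
The match spans [2:6] → '(gc)'.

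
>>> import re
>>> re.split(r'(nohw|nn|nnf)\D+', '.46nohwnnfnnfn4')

['.46', 'nohw', '4']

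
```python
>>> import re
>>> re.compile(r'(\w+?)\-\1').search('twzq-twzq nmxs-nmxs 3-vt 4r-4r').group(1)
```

'twzq'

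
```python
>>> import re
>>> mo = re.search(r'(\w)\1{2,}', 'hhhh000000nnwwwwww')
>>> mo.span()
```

(0, 4)

After group 1 captures some text, `\1` only succeeds where that same text appears again.
`re.search` scans for the first position where the pattern succeeds.
The match spans [0:4] → 'hhhh'.
Captured: group 1 = 'h'.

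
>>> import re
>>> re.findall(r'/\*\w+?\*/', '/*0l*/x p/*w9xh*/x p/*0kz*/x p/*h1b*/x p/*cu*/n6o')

Matches: at [0:6] → '/*0l*/'; at [9:17] → '/*w9xh*/'; at [20:27] → '/*0kz*/'; at [30:37] → '/*h1b*/'; at [40:46] → '/*cu*/'.
Since nothing is captured, `findall` lists the 5 matched substrings directly.

['/*0l*/', '/*w9xh*/', '/*0kz*/', '/*h1b*/', '/*cu*/']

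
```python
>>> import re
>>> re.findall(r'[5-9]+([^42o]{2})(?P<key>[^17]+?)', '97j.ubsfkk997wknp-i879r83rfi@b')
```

[('j.', 'u'), ('wk', 'n'), ('r8', '3')]

Pattern: one or more of a character in [5-9]; then exactly 2 of any character except [42o] (captured); then one or more of any character except [17] (lazy) (captured as 'key').
Matches: at [0:5] match '97j.u', groups = ('j.', 'u'); at [10:16] match '997wkn', groups = ('wk', 'n'); at [19:25] match '879r83', groups = ('r8', '3').
With 2 capturing groups, `findall` returns a 2-tuple per match.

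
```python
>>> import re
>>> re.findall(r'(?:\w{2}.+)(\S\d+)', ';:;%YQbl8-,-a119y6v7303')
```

The pattern matches exactly 2 of a word character, then one or more of any character (non-capturing group); then a non-whitespace character, then one or more of a digit (captured).
Because there's exactly one group, `findall` drops the full match and keeps group 1 from the one hit.

['03']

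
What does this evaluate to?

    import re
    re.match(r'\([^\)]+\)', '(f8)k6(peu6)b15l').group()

'(f8)'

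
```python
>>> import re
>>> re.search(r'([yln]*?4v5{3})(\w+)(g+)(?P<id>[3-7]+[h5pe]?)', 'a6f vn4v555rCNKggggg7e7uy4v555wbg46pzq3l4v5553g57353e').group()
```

This matches zero or more of one of [yln] (lazy), then the literal '4v', then exactly 3 of the literal '5' (captured); then one or more of a word character (captured); then one or more of a literal 'g' (captured); then one or more of a character in [3-7], then optionally one of [h5pe] (captured as 'id').
`re.search` tries every starting position until one works.
The match spans [5:53] → 'n4v555rCNKggggg7e7uy4v555wbg46pzq3l4v5553g57353e'.
Captured: group 1 = 'n4v555', group 2 = 'rCNKggggg7e7uy4v555wbg46pzq3l4v5553', group 3 = 'g', group 4 = '57353e'.

'n4v555rCNKggggg7e7uy4v555wbg46pzq3l4v5553g57353e'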